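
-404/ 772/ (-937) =101/ 180841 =0.00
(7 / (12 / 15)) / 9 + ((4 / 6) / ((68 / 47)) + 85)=52897 / 612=86.43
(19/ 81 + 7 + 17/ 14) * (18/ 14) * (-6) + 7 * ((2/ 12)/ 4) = -25435/ 392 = -64.89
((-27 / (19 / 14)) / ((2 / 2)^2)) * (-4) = 1512 / 19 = 79.58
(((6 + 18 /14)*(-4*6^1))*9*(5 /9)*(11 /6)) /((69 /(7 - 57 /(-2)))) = -132770 /161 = -824.66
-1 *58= -58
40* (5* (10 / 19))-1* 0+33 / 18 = 12209 / 114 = 107.10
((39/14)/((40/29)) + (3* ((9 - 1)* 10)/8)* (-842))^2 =200066003291961/313600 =637965571.72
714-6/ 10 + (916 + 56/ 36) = 73393/ 45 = 1630.96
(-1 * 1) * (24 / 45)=-8 / 15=-0.53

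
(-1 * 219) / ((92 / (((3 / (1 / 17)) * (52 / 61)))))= -145197 / 1403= -103.49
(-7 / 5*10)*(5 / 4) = -35 / 2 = -17.50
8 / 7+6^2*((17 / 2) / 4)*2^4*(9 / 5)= 77152 / 35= 2204.34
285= 285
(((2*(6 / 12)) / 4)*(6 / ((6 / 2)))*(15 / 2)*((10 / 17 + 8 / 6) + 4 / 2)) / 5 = 50 / 17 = 2.94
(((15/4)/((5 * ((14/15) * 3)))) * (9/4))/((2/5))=675/448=1.51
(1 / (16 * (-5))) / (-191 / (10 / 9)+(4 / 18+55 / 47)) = 423 / 5769976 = 0.00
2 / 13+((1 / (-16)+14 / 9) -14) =-12.35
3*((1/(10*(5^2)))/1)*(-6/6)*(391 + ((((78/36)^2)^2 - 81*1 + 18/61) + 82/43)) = -1136217679/283284000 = -4.01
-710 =-710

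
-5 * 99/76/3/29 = -165/2204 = -0.07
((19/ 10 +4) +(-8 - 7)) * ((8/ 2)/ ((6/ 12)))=-364/ 5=-72.80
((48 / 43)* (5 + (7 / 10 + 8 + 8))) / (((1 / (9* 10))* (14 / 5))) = 33480 / 43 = 778.60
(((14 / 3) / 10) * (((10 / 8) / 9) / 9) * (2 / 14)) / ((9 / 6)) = 1 / 1458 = 0.00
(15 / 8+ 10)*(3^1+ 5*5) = 665 / 2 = 332.50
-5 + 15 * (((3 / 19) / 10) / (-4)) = -769 / 152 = -5.06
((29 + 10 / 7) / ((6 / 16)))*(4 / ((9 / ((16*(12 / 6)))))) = 1154.03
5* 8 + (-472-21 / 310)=-133941 / 310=-432.07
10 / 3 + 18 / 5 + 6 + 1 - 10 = 59 / 15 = 3.93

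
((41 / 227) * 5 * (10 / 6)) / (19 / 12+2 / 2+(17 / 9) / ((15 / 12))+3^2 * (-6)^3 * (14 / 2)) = -61500 / 555855581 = -0.00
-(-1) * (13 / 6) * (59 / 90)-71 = -37573 / 540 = -69.58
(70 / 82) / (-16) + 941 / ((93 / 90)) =18517795 / 20336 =910.59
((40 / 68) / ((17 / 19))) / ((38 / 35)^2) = 6125 / 10982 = 0.56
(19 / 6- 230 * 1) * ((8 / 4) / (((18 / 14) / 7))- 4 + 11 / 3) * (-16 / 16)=129295 / 54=2394.35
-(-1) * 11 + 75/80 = 191/16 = 11.94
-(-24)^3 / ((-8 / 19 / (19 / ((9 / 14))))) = -970368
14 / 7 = 2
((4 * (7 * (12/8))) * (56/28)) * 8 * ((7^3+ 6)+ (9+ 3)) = 242592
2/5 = 0.40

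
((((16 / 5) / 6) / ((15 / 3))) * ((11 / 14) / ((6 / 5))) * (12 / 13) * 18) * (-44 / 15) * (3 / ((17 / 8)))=-185856 / 38675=-4.81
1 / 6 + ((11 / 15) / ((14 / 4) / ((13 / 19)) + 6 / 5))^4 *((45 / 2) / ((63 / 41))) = 87240180020989 / 515211659818254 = 0.17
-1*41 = -41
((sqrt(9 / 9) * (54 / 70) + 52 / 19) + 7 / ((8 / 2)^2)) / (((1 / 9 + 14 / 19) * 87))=0.05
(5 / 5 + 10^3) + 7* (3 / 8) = 8029 / 8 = 1003.62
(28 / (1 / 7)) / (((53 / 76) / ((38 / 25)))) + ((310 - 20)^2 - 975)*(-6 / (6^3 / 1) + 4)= 15770487103 / 47700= 330618.18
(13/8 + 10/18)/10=157/720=0.22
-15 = -15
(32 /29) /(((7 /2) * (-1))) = -0.32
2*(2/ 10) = 2/ 5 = 0.40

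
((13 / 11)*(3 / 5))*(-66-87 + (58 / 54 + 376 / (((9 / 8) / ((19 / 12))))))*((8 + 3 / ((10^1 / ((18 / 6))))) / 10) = 238.08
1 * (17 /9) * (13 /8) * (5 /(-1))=-1105 /72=-15.35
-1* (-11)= 11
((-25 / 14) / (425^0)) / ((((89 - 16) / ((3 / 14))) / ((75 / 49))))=-5625 / 701092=-0.01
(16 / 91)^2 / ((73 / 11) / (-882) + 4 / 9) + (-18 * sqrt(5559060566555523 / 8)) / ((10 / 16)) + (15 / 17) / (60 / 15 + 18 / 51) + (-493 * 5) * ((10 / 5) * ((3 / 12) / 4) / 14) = -1549681956 * sqrt(6) / 5 - 7169624627 / 329858256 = -759186032.90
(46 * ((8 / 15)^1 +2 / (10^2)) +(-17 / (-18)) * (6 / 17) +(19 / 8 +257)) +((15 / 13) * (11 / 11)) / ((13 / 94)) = 29761393 / 101400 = 293.50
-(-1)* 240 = 240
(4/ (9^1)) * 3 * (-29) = -116/ 3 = -38.67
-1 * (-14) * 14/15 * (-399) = -5213.60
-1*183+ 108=-75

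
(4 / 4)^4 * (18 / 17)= 18 / 17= 1.06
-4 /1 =-4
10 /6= 5 /3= 1.67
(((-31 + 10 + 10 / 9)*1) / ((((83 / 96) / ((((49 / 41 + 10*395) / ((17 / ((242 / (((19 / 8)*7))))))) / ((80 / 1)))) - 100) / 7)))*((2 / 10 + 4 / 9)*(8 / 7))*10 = 52097717191168 / 5079768322095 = 10.26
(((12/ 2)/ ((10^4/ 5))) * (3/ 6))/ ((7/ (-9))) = -27/ 14000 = -0.00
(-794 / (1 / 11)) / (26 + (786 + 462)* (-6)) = 1.17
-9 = -9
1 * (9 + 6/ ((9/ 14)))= 55/ 3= 18.33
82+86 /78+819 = 35182 /39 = 902.10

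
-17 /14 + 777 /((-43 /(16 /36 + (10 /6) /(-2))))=5249 /903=5.81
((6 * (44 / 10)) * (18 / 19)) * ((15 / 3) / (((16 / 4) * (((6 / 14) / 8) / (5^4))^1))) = 6930000 / 19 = 364736.84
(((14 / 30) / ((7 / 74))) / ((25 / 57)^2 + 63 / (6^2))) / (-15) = -106856 / 631075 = -0.17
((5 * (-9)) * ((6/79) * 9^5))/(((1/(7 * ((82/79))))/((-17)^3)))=44960897080260/6241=7204117461.99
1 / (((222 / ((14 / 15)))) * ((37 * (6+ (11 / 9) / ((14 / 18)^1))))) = 49 / 3265065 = 0.00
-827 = -827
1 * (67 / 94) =67 / 94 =0.71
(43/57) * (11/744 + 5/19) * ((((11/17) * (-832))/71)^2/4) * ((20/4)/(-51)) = -2211070209920/7483351095981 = -0.30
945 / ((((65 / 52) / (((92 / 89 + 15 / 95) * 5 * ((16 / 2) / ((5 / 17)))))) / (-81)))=-16781113440 / 1691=-9923780.86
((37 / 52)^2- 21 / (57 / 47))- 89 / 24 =-3162373 / 154128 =-20.52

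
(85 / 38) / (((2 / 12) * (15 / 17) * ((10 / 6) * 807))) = 289 / 25555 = 0.01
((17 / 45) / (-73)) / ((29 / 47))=-799 / 95265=-0.01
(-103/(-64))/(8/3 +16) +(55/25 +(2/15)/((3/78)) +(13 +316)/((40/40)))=3599263/10752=334.75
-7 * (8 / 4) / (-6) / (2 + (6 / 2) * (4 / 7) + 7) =49 / 225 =0.22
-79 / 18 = -4.39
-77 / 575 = -0.13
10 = 10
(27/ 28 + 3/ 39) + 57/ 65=3491/ 1820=1.92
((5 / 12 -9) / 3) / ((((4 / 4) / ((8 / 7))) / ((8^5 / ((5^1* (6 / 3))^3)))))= -843776 / 7875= -107.15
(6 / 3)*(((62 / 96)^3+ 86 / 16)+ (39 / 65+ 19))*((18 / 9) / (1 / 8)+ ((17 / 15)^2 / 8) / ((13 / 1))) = 5230332835259 / 6469632000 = 808.44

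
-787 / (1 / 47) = -36989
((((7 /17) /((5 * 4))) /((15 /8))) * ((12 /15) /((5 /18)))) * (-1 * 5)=-336 /2125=-0.16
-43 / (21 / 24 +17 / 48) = -2064 / 59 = -34.98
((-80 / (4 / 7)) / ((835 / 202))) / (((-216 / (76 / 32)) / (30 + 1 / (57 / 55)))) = 1247855 / 108216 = 11.53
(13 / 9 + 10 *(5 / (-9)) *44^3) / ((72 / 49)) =-23188907 / 72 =-322068.15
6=6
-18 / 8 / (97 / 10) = -45 / 194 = -0.23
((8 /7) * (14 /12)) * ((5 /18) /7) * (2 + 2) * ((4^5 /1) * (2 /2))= 40960 /189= 216.72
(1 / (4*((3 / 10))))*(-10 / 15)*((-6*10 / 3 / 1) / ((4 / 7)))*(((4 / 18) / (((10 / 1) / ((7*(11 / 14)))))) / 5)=77 / 162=0.48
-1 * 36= -36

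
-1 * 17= -17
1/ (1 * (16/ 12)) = 3/ 4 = 0.75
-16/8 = -2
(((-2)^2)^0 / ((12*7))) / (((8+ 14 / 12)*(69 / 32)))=16 / 26565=0.00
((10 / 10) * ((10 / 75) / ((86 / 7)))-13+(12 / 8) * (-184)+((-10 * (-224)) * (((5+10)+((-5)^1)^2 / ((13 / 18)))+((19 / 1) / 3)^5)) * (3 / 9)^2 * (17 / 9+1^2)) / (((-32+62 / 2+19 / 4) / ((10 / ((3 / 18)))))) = 117790572.89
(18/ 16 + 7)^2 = 4225/ 64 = 66.02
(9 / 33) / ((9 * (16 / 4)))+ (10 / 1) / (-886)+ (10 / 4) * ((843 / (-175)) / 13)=-24746369 / 26606580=-0.93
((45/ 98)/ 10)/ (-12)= -3/ 784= -0.00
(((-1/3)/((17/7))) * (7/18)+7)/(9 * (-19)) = -6377/156978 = -0.04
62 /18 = 31 /9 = 3.44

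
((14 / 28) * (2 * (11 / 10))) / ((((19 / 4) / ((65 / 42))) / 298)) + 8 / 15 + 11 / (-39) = 2776427 / 25935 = 107.05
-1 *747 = -747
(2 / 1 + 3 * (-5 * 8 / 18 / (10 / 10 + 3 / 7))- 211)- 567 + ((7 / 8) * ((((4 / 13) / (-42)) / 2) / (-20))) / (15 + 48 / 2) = -189983039 / 243360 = -780.67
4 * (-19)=-76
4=4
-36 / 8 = -9 / 2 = -4.50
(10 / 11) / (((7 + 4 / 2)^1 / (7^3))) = 3430 / 99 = 34.65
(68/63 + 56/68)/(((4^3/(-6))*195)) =-1019/1113840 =-0.00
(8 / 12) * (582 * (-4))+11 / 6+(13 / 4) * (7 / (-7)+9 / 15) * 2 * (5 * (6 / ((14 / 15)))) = -68617 / 42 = -1633.74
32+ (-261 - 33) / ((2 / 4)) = -556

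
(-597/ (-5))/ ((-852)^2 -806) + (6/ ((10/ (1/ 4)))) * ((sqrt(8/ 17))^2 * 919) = 3998200521/ 61633330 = 64.87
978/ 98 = 489/ 49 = 9.98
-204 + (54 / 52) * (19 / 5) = -200.05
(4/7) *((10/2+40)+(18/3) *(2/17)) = 444/17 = 26.12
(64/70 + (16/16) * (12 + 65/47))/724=0.02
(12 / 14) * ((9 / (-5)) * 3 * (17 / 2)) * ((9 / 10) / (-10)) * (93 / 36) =128061 / 14000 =9.15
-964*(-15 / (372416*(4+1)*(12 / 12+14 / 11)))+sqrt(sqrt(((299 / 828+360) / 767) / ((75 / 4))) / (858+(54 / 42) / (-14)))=723 / 211600+7*1681599179^(1 / 4)*sqrt(190)*3^(3 / 4) / 3278925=0.02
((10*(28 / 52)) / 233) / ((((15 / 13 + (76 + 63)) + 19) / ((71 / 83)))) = 4970 / 40012391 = 0.00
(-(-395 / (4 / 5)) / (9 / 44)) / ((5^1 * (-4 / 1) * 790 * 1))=-0.15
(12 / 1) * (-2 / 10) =-12 / 5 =-2.40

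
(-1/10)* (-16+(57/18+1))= 71/60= 1.18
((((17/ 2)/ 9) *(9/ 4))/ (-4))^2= 289/ 1024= 0.28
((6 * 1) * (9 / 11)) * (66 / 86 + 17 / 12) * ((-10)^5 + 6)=-1072134.40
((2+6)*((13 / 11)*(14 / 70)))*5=9.45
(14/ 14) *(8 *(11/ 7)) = 88/ 7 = 12.57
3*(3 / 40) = 9 / 40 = 0.22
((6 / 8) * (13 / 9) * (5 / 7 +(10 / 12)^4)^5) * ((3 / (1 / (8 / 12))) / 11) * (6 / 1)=1959261891111681446875 / 675939603923522813952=2.90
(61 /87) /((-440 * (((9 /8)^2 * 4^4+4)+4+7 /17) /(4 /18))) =-1037 /973441260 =-0.00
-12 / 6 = -2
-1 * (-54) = 54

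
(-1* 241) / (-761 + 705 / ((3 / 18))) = -241 / 3469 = -0.07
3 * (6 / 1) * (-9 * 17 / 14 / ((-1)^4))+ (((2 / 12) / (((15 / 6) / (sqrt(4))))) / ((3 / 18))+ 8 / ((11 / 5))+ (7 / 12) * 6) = -145359 / 770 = -188.78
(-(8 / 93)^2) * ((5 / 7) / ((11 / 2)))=-640 / 665973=-0.00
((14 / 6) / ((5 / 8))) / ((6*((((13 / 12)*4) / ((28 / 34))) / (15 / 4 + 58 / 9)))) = 35966 / 29835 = 1.21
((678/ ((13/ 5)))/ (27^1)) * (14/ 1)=15820/ 117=135.21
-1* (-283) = 283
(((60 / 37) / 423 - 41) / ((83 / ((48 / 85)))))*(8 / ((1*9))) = -1610368 / 6495165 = -0.25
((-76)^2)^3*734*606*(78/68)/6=278569521848537088/17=16386442461678652.24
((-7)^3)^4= 13841287201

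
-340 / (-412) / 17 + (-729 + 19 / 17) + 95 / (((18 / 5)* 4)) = -90927739 / 126072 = -721.24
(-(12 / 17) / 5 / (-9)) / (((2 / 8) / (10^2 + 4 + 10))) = 608 / 85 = 7.15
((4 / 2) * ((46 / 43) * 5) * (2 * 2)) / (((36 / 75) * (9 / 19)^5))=28475138500 / 7617321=3738.21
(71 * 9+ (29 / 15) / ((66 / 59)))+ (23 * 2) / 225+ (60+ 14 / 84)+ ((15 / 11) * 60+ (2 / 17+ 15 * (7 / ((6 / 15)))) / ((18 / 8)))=37852207 / 42075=899.64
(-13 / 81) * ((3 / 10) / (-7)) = 13 / 1890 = 0.01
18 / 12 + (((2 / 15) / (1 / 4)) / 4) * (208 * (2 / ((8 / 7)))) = 1501 / 30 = 50.03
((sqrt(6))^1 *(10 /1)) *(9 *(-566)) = -50940 *sqrt(6) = -124777.01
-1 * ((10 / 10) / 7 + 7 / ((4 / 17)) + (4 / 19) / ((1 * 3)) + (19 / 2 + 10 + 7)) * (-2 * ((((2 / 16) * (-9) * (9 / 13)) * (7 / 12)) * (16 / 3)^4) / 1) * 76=-369111040 / 117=-3154795.21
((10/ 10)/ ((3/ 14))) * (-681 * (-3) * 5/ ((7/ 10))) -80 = 68020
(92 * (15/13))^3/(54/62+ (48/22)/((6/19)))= 153753.26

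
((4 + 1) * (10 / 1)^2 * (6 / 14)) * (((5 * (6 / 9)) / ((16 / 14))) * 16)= 10000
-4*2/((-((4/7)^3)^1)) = 343/8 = 42.88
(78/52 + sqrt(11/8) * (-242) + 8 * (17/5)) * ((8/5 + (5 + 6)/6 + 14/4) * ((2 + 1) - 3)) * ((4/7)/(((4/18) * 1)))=0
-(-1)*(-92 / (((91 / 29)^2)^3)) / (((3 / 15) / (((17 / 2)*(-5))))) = 11628795925550 / 567869252041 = 20.48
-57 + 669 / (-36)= -907 / 12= -75.58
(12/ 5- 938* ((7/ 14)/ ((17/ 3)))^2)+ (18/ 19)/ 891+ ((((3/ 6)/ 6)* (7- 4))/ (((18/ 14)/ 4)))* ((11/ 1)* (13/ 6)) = 111184339/ 8154135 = 13.64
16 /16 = 1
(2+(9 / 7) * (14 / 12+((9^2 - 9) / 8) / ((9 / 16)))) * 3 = 1011 / 14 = 72.21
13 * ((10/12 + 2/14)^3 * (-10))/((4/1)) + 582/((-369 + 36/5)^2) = -180964409065/5986458576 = -30.23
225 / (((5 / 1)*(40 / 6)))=27 / 4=6.75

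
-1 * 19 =-19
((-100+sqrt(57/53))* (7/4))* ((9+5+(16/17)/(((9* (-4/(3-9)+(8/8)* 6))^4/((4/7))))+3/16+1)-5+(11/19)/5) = -18869547451/10465200+18869547451* sqrt(3021)/55465560000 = -1784.38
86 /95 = 0.91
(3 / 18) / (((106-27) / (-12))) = -2 / 79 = -0.03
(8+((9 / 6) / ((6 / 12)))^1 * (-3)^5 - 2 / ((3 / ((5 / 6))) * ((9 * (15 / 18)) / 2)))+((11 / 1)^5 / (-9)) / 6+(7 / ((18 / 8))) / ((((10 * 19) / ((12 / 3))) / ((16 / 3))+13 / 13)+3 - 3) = -63392405 / 17118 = -3703.26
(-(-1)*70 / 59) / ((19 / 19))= 70 / 59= 1.19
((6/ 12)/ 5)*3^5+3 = 273/ 10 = 27.30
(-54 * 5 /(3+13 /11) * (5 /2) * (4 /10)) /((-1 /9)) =13365 /23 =581.09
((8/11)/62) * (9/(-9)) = -4/341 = -0.01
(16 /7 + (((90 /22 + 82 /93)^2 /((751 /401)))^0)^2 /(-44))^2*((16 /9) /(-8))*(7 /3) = -2.66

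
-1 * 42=-42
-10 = -10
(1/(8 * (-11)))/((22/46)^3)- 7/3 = -856397/351384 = -2.44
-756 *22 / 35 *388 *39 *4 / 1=-143814528 / 5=-28762905.60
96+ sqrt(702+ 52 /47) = sqrt(1553162) /47+ 96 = 122.52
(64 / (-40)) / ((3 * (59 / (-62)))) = 0.56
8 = 8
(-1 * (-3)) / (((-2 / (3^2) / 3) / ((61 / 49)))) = -4941 / 98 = -50.42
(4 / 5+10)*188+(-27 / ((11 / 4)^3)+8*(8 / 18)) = 121746008 / 59895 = 2032.66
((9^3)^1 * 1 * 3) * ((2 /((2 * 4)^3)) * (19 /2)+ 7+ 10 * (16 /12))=22809681 /512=44550.16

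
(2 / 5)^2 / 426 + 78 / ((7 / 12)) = 4984214 / 37275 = 133.71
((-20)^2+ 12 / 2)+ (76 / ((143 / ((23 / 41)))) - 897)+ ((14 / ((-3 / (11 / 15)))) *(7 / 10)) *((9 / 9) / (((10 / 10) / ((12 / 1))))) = -228414503 / 439725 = -519.45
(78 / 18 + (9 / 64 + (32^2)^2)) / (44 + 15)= 201327451 / 11328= 17772.55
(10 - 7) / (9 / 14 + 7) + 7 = 791 / 107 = 7.39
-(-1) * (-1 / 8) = -1 / 8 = -0.12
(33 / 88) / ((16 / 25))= 75 / 128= 0.59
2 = 2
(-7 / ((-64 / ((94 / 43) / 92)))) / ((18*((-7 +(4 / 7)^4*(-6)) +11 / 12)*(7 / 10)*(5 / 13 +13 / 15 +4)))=-7335055 / 1255500972032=-0.00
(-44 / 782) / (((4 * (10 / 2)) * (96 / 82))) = -451 / 187680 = -0.00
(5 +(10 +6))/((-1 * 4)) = -21/4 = -5.25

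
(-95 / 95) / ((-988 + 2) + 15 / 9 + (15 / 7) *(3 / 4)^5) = 21504 / 21156169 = 0.00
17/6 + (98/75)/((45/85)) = 7157/1350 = 5.30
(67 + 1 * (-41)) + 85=111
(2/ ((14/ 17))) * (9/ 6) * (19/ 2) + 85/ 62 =31229/ 868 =35.98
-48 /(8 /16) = -96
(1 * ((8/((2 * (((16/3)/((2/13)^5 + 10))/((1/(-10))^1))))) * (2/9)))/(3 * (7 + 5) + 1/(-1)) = -618827/129952550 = -0.00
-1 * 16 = -16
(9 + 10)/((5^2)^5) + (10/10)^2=9765644/9765625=1.00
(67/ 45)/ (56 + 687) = 67/ 33435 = 0.00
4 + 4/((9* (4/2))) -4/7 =230/63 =3.65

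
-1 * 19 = -19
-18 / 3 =-6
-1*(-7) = 7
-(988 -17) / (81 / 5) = -4855 / 81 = -59.94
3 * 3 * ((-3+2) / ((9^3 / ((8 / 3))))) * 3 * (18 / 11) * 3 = -16 / 33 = -0.48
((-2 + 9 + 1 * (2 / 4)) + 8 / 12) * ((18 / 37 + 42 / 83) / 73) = 24892 / 224183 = 0.11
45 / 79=0.57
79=79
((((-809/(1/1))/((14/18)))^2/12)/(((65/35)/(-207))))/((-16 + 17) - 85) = 1219298103/10192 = 119632.86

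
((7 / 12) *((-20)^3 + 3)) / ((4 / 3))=-55979 / 16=-3498.69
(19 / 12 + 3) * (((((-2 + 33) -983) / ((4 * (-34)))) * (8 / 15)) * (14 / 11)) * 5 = 108.89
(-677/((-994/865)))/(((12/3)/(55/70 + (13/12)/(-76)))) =2884104625/25382784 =113.62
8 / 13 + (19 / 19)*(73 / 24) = 1141 / 312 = 3.66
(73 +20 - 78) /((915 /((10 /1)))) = 10 /61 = 0.16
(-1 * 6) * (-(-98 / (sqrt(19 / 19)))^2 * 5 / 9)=96040 / 3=32013.33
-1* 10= -10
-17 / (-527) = 1 / 31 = 0.03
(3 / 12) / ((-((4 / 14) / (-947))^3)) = 291302396189 / 32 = 9103199880.91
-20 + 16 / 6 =-52 / 3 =-17.33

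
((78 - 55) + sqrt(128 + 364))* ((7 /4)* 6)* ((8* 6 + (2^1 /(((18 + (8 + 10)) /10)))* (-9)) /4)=903* sqrt(123) /4 + 20769 /8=5099.81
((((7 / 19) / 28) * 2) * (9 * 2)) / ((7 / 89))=801 / 133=6.02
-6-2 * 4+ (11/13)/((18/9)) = -353/26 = -13.58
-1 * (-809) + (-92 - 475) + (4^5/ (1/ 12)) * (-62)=-761614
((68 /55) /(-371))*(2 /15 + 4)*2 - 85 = -26024807 /306075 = -85.03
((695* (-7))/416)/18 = -4865/7488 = -0.65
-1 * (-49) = 49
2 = 2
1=1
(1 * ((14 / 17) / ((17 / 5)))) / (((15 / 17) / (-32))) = -448 / 51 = -8.78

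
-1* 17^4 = -83521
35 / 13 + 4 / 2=61 / 13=4.69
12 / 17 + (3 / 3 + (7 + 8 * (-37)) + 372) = 1440 / 17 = 84.71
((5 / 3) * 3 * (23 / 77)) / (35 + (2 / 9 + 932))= 207 / 134057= 0.00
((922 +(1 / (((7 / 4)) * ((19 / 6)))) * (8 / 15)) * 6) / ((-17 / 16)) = -58866624 / 11305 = -5207.13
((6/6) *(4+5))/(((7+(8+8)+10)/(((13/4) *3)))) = 117/44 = 2.66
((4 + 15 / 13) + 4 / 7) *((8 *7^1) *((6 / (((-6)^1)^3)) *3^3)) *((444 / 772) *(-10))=3469860 / 2509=1382.97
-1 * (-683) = 683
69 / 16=4.31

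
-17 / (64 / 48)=-51 / 4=-12.75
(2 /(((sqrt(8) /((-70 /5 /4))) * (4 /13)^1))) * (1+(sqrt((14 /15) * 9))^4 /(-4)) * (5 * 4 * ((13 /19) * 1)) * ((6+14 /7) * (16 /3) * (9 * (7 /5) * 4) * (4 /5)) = 5291360256 * sqrt(2) /2375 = 3150784.61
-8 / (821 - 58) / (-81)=8 / 61803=0.00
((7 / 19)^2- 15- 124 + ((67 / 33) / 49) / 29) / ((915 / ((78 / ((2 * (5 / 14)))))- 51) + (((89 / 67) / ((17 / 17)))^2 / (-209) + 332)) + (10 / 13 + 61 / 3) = 3005460933290799 / 145735673158985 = 20.62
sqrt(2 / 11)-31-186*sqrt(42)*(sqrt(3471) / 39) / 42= -31*sqrt(16198) / 91-31 + sqrt(22) / 11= -73.93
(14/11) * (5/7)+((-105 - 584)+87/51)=-128354/187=-686.39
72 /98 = 36 /49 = 0.73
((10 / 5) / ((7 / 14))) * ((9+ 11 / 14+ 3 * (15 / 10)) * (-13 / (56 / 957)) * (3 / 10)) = -3808.47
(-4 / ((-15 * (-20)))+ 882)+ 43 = 69374 / 75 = 924.99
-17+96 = 79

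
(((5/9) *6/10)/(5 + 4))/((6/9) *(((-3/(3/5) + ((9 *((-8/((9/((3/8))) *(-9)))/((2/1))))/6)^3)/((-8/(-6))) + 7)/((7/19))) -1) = 24192/3188179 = 0.01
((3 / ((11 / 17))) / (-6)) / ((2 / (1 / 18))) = -17 / 792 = -0.02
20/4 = 5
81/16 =5.06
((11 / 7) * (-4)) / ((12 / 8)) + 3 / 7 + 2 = -37 / 21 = -1.76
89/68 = 1.31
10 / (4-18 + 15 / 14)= -140 / 181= -0.77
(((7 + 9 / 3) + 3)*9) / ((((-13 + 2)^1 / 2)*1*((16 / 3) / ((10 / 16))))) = -1755 / 704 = -2.49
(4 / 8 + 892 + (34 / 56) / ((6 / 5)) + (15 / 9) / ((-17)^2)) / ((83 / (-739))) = -32041196195 / 4029816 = -7951.03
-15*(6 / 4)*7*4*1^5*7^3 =-216090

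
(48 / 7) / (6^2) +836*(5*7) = 614464 / 21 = 29260.19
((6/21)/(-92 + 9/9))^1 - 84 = -84.00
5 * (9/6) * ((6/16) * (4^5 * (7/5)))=4032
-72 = -72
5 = 5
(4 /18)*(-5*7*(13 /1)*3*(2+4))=-1820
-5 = -5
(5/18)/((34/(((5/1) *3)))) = 25/204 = 0.12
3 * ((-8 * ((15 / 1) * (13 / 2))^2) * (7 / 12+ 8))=-3916575 / 2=-1958287.50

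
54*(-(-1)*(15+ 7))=1188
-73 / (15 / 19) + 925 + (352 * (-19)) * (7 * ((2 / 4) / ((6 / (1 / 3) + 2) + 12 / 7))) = -3682 / 15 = -245.47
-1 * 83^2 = -6889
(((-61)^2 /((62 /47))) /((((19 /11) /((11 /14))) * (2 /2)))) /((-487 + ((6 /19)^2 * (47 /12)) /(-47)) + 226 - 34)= -402065213 /92440264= -4.35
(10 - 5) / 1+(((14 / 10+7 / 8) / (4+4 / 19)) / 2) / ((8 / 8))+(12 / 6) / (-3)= 88387 / 19200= 4.60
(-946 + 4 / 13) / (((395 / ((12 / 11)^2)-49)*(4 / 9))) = -3983256 / 529607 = -7.52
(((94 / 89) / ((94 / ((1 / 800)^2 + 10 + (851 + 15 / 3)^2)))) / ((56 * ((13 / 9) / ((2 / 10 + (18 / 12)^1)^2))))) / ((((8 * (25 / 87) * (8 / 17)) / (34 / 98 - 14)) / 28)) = -103946.22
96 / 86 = 1.12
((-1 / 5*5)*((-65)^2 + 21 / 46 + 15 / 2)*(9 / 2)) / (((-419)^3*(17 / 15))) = 6571665 / 28761983069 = 0.00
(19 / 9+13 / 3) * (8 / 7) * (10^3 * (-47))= -21808000 / 63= -346158.73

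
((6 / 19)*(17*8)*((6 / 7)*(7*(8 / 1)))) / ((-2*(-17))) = 1152 / 19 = 60.63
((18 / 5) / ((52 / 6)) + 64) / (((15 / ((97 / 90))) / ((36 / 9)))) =812278 / 43875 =18.51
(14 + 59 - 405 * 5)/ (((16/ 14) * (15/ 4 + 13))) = -6832/ 67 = -101.97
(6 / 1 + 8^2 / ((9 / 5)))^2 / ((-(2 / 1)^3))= -34969 / 162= -215.86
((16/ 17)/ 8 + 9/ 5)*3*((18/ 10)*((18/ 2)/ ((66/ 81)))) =1069443/ 9350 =114.38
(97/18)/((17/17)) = 97/18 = 5.39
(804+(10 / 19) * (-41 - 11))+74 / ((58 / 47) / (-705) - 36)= 8778055099 / 11332721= 774.58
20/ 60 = 1/ 3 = 0.33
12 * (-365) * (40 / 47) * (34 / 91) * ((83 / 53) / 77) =-494414400 / 17454437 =-28.33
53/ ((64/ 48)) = 159/ 4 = 39.75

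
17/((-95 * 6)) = -17/570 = -0.03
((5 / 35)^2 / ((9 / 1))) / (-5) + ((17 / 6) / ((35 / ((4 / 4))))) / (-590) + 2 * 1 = 5202263 / 2601900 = 2.00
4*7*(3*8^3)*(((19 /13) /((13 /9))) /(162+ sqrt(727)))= 62705664 /226967- 387072*sqrt(727) /226967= 230.29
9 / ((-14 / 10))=-45 / 7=-6.43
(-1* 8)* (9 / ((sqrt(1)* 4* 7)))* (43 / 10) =-387 / 35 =-11.06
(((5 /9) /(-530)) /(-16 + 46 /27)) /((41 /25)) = 75 /1677556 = 0.00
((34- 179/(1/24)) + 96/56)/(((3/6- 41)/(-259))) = -2206828/81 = -27244.79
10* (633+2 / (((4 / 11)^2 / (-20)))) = 3305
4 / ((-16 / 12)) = -3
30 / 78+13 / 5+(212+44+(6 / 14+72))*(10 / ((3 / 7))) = 1494932 / 195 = 7666.32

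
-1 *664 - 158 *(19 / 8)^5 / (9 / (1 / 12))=-1370541229 / 1769472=-774.55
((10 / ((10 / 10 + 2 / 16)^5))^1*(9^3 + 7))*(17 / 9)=4099932160 / 531441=7714.75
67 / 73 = 0.92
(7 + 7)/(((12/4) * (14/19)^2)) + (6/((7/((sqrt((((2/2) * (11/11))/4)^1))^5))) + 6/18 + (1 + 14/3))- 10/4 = 4073/336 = 12.12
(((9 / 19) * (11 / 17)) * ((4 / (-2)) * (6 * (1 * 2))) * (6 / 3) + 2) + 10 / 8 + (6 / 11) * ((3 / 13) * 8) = -1931639 / 184756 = -10.46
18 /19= 0.95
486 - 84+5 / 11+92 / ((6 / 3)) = 4933 / 11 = 448.45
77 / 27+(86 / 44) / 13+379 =2949821 / 7722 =382.00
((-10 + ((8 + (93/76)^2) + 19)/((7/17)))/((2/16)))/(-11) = -217627/5054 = -43.06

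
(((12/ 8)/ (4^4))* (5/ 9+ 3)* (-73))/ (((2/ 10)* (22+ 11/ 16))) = -365/ 1089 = -0.34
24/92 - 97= -2225/23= -96.74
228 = 228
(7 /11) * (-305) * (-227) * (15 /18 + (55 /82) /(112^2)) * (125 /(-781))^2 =2782040796484375 /2957793603072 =940.58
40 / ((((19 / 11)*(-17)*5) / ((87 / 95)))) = -0.25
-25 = -25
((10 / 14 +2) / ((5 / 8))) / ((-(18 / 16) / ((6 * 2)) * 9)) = -4864 / 945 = -5.15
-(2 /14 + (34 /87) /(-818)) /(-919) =35464 /228905439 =0.00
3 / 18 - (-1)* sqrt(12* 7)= 1 / 6 + 2* sqrt(21)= 9.33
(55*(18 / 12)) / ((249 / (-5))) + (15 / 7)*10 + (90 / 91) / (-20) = 148964 / 7553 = 19.72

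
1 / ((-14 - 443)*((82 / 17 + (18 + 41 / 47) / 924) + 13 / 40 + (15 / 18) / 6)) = -22148280 / 53724733087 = -0.00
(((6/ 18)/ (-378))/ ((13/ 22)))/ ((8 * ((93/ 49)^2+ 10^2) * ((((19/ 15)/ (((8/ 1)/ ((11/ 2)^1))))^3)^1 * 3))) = -21952000/ 24154240068387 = -0.00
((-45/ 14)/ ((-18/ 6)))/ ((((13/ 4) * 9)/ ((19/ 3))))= 190/ 819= 0.23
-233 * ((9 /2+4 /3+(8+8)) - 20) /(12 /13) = -462.76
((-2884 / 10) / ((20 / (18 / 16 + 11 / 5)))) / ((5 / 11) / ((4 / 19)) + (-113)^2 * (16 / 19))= -0.00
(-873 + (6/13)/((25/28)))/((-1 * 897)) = 94519/97175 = 0.97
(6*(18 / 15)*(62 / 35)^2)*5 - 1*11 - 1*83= 23234 / 1225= 18.97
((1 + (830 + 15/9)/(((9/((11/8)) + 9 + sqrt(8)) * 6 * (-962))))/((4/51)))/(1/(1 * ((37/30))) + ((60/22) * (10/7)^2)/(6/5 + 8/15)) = 11290873 * sqrt(2)/2887889616 + 10074774039/3208766240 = 3.15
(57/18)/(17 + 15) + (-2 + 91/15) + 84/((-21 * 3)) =2719/960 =2.83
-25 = -25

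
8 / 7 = 1.14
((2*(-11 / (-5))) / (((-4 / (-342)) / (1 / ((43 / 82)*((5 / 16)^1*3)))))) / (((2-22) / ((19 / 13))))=-3907464 / 69875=-55.92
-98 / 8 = -49 / 4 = -12.25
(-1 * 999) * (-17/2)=16983/2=8491.50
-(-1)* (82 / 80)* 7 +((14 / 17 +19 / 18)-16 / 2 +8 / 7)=2.20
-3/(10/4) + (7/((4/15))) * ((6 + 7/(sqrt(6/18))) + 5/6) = 7127/40 + 735 * sqrt(3)/4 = 496.44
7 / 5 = 1.40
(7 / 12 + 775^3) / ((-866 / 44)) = -61443937577 / 2598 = -23650476.36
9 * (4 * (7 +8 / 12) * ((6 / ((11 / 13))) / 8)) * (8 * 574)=12357072 / 11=1123370.18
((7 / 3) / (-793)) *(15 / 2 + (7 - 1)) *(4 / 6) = -21 / 793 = -0.03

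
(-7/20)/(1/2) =-7/10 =-0.70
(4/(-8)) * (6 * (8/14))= -12/7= -1.71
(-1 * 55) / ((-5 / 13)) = 143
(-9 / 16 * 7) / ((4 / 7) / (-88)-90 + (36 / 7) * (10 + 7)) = 4851 / 3176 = 1.53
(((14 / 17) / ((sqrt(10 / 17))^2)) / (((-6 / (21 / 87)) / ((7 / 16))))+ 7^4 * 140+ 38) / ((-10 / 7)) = -32757181919 / 139200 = -235324.58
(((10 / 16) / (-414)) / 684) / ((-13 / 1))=5 / 29450304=0.00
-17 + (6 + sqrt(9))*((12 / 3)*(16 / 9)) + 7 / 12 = 571 / 12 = 47.58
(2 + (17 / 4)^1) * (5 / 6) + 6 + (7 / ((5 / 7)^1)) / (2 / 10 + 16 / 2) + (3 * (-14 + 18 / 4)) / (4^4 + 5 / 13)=13438231 / 1093224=12.29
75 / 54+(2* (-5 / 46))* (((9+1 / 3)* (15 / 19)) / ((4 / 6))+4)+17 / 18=-1231 / 1311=-0.94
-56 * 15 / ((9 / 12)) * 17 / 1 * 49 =-932960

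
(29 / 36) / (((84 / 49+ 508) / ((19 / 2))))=3857 / 256896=0.02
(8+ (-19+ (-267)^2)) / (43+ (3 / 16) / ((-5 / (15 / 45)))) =5702240 / 3439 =1658.11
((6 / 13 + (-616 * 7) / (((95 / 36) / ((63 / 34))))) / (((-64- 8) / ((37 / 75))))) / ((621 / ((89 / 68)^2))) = 3104555575613 / 54258503832000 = 0.06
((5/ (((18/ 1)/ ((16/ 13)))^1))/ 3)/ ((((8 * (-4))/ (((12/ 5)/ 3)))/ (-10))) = 10/ 351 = 0.03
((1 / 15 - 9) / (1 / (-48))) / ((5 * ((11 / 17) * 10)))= 18224 / 1375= 13.25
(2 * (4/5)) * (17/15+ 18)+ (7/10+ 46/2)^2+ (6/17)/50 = 3020783/5100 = 592.31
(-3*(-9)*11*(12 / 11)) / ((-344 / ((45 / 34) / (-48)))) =0.03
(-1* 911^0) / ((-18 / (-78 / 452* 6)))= -13 / 226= -0.06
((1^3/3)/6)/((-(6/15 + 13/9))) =-5/166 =-0.03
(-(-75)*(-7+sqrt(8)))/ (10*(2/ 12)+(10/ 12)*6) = -315/ 4+45*sqrt(2)/ 2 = -46.93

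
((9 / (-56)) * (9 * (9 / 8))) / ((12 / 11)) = -2673 / 1792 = -1.49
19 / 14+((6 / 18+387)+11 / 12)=10909 / 28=389.61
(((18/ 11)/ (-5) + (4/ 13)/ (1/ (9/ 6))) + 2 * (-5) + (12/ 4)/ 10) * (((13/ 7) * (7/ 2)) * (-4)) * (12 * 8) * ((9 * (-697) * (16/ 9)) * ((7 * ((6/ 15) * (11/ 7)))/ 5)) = -29289255936/ 125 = -234314047.49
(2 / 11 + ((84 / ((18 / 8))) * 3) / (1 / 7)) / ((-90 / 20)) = -17252 / 99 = -174.26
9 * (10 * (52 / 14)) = 334.29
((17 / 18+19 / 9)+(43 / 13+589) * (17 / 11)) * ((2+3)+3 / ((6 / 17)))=644745 / 52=12398.94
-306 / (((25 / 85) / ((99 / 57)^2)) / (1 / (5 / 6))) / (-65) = 33989868 / 586625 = 57.94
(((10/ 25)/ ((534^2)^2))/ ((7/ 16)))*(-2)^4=32/ 177874253235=0.00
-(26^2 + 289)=-965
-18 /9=-2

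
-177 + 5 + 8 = -164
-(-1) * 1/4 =1/4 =0.25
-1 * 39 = -39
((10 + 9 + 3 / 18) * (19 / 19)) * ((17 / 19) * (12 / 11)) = 3910 / 209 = 18.71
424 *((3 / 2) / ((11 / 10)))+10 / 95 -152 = 89094 / 209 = 426.29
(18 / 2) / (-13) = -9 / 13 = -0.69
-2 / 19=-0.11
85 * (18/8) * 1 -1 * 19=689/4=172.25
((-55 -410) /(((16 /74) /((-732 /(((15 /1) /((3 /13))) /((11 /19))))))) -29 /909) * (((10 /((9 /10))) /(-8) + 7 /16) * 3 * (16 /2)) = -862604878027 /2694276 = -320162.03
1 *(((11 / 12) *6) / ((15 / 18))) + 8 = 73 / 5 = 14.60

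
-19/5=-3.80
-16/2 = -8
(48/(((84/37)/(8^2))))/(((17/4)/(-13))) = -492544/119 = -4139.03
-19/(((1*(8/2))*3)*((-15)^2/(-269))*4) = 5111/10800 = 0.47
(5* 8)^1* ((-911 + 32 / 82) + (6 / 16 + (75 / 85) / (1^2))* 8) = -25107360 / 697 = -36022.04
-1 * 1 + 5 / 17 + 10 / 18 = -0.15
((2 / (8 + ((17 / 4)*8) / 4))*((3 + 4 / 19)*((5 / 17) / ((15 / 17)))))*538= 131272 / 1881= 69.79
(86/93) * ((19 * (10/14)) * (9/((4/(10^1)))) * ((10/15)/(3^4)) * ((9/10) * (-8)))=-32680/1953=-16.73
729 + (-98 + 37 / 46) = 631.80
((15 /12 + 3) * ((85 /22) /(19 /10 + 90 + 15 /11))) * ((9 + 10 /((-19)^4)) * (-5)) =-42370976375 /5347852556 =-7.92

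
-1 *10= -10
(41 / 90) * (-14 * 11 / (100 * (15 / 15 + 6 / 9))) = -3157 / 7500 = -0.42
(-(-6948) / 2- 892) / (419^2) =0.01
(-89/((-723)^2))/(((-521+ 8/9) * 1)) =89/271877161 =0.00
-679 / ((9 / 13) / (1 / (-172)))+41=72295 / 1548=46.70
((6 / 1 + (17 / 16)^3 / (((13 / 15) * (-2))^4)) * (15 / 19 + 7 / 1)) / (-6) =-141578807879 / 17781850112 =-7.96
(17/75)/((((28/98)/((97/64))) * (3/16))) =11543/1800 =6.41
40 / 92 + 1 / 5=73 / 115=0.63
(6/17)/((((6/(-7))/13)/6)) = -546/17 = -32.12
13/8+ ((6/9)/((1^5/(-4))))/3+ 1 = 125/72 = 1.74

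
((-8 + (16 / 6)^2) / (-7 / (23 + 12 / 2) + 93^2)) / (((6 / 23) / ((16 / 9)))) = -21344 / 30473901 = -0.00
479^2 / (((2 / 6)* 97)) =688323 / 97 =7096.11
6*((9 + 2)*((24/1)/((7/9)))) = 14256/7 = 2036.57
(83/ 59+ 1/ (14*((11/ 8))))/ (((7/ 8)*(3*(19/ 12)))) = 212064/ 604219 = 0.35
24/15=1.60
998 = 998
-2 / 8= -1 / 4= -0.25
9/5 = 1.80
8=8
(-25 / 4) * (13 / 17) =-325 / 68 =-4.78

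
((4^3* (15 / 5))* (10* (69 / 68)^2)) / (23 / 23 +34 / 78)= 2785185 / 2023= 1376.76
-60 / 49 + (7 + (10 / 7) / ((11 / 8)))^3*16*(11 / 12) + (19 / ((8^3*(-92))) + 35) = 44885964058393 / 5864871936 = 7653.36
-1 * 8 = -8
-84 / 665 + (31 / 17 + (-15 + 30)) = 26966 / 1615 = 16.70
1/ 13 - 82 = -1065/ 13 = -81.92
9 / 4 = 2.25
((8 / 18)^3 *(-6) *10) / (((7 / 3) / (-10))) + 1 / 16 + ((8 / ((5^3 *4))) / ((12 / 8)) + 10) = 37022971 / 1134000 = 32.65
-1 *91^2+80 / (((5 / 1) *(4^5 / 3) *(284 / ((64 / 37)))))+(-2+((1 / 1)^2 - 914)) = -96631565 / 10508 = -9196.00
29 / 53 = 0.55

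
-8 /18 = -4 /9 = -0.44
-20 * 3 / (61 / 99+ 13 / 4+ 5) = -6.77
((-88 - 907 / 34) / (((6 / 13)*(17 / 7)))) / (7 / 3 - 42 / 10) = 253435 / 4624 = 54.81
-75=-75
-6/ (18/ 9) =-3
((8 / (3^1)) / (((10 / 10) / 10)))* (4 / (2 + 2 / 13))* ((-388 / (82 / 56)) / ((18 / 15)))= -4035200 / 369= -10935.50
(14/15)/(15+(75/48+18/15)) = 32/609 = 0.05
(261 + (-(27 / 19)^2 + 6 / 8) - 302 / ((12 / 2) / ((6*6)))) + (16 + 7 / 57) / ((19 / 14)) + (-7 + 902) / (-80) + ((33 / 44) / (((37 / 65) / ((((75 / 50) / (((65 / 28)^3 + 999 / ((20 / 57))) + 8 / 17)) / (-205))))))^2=-21755333010346598470286653336525 / 14021433694024937724580099248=-1551.58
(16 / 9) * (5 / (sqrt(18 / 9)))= 40 * sqrt(2) / 9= 6.29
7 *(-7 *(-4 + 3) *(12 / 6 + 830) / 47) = 40768 / 47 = 867.40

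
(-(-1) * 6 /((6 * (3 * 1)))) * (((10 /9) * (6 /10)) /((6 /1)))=1 /27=0.04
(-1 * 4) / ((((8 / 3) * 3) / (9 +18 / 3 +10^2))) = -115 / 2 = -57.50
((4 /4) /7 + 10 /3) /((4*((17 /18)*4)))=219 /952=0.23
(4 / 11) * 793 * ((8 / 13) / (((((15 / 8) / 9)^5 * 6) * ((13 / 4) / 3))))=31086084096 / 446875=69563.27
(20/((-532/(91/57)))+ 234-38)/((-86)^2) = 212203/8009868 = 0.03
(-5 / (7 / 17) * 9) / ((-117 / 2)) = 170 / 91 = 1.87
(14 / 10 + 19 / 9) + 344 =15638 / 45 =347.51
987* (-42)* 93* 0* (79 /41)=0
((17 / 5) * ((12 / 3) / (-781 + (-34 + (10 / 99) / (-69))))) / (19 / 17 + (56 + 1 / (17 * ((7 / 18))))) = -7896636 / 27100699375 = -0.00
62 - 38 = 24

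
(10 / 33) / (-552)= -5 / 9108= -0.00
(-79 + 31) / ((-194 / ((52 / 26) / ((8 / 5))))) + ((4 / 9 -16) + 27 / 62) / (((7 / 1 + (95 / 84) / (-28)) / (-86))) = 27635199478 / 147664749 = 187.15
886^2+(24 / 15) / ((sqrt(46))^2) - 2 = 90274314 / 115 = 784994.03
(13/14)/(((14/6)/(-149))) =-5811/98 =-59.30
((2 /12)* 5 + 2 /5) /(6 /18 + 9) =37 /280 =0.13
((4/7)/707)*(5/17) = 0.00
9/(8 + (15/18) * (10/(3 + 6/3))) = 27/29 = 0.93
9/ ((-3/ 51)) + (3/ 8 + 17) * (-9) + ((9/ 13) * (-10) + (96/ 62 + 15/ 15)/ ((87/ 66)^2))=-314.83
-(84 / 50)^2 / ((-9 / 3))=588 / 625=0.94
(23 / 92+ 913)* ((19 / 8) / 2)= 69407 / 64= 1084.48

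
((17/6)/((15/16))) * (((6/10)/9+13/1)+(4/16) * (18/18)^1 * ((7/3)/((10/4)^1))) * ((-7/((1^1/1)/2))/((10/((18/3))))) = -126616/375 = -337.64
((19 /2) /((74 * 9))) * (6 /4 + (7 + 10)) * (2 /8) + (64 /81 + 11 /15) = 20599 /12960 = 1.59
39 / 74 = 0.53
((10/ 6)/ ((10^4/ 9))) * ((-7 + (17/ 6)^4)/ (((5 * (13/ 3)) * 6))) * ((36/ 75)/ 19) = 0.00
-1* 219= -219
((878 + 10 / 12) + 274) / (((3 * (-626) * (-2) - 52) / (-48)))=-6917 / 463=-14.94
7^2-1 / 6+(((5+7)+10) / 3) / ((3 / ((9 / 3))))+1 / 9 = 1013 / 18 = 56.28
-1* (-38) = 38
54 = 54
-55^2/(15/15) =-3025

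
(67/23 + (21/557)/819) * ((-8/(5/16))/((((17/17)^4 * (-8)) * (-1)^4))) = 23287424/2498145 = 9.32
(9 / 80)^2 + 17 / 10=10961 / 6400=1.71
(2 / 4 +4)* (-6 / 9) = -3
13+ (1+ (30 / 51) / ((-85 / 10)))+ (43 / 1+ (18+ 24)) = 28591 / 289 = 98.93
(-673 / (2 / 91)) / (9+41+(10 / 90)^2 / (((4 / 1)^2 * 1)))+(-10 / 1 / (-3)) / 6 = -356845171 / 583209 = -611.86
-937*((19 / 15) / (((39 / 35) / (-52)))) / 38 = 13118 / 9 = 1457.56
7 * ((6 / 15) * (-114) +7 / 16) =-25291 / 80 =-316.14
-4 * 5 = -20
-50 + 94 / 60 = -1453 / 30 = -48.43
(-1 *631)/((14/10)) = -3155/7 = -450.71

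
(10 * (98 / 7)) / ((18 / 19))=1330 / 9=147.78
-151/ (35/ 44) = -6644/ 35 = -189.83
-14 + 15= 1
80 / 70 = 1.14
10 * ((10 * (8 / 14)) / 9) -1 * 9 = -167 / 63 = -2.65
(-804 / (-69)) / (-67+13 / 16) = -4288 / 24357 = -0.18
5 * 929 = 4645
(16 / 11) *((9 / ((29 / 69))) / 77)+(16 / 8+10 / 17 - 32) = -12112588 / 417571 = -29.01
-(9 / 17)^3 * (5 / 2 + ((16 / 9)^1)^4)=-163877 / 88434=-1.85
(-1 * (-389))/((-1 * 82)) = -389/82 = -4.74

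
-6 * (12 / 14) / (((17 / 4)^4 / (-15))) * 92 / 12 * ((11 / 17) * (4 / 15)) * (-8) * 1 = -24870912 / 9938999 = -2.50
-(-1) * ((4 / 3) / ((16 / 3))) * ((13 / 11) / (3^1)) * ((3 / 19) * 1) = 13 / 836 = 0.02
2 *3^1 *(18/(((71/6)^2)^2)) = 139968/25411681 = 0.01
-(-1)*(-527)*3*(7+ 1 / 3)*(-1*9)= 104346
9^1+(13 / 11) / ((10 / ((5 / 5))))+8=1883 / 110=17.12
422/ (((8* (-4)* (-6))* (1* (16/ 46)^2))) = 18.17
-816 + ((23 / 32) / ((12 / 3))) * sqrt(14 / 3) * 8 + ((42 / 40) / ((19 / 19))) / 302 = -4928619 / 6040 + 23 * sqrt(42) / 48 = -812.89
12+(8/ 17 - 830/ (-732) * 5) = 18.14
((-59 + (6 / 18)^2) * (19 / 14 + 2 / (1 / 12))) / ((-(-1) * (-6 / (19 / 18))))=1787425 / 6804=262.70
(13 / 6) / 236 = 13 / 1416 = 0.01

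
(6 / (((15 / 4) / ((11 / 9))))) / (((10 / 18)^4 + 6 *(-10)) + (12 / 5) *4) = -64152 / 1650247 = -0.04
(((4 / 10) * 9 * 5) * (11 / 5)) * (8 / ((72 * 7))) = 22 / 35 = 0.63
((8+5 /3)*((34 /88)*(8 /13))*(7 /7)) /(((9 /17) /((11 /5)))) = 16762 /1755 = 9.55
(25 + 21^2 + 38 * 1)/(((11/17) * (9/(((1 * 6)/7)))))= 816/11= 74.18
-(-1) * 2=2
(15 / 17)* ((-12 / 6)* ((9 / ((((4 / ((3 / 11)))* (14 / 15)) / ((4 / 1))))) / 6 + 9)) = -2565 / 154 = -16.66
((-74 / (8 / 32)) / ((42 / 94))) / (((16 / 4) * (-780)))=0.21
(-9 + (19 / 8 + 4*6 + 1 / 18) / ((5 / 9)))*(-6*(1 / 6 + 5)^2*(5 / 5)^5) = -1482823 / 240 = -6178.43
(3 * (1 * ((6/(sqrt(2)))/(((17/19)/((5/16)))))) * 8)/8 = 855 * sqrt(2)/272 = 4.45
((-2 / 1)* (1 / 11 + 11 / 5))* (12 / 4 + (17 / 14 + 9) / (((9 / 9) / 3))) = -8478 / 55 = -154.15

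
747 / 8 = 93.38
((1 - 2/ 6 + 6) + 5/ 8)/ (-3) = -175/ 72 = -2.43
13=13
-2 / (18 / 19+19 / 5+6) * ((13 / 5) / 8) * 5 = -1235 / 4084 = -0.30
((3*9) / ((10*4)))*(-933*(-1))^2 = 23503203 / 40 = 587580.08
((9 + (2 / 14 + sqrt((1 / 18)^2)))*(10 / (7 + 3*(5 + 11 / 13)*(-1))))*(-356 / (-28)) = -6704815 / 60417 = -110.98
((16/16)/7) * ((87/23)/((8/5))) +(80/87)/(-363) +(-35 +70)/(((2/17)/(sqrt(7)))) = 13634695/40676328 +595 * sqrt(7)/2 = 787.45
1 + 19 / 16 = 35 / 16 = 2.19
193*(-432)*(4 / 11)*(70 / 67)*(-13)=303488640 / 737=411789.20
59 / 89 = 0.66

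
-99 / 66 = -3 / 2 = -1.50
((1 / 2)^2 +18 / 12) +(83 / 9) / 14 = 607 / 252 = 2.41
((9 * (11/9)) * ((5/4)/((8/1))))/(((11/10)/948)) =5925/4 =1481.25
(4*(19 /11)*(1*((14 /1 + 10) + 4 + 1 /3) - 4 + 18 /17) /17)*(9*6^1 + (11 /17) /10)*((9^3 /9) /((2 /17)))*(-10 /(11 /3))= -36635417910 /34969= -1047654.15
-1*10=-10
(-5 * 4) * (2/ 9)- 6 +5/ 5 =-85/ 9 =-9.44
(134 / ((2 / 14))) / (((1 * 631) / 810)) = 759780 / 631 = 1204.09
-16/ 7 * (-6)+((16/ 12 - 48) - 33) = -1385/ 21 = -65.95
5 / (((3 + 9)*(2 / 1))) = 5 / 24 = 0.21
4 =4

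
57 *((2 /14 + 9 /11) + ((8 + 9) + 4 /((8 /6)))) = 91998 /77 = 1194.78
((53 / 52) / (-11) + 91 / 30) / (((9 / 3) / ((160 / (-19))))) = -201848 / 24453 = -8.25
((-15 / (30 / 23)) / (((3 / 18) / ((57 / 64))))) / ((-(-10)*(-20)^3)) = 3933 / 5120000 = 0.00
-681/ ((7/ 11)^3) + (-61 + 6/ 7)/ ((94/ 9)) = -85388295/ 32242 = -2648.36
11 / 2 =5.50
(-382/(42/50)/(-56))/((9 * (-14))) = -4775/74088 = -0.06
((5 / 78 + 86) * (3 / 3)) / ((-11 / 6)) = -6713 / 143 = -46.94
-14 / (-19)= 14 / 19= 0.74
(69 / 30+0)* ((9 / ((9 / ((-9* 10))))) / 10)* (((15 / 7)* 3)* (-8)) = 7452 / 7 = 1064.57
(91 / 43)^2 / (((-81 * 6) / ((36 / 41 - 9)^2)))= -11336689 / 18649014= -0.61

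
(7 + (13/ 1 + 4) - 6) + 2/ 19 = 344/ 19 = 18.11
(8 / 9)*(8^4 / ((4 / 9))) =8192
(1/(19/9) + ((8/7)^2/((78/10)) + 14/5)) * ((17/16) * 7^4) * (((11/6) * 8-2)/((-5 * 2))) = -520392593/46800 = -11119.50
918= 918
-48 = -48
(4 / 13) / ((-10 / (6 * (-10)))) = 1.85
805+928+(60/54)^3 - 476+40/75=4588709/3645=1258.91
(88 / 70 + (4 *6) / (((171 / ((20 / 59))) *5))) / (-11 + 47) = 37273 / 1059345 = 0.04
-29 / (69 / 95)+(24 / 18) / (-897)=-107449 / 2691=-39.93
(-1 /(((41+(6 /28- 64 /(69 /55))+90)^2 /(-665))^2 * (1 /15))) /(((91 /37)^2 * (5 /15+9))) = -17290742644733071500 /6088190019574934943529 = -0.00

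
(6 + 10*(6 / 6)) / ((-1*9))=-16 / 9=-1.78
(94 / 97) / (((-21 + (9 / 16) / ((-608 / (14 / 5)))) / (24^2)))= -438927360 / 16515317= -26.58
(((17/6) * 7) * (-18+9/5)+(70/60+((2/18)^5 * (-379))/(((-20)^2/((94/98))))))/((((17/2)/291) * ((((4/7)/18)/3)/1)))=-35939437071701/34700400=-1035706.71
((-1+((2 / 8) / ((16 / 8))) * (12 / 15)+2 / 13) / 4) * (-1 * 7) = 679 / 520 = 1.31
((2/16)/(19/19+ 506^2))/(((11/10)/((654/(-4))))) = -0.00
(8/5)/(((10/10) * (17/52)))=416/85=4.89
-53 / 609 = -0.09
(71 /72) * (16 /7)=142 /63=2.25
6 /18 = 1 /3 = 0.33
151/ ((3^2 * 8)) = 151/ 72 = 2.10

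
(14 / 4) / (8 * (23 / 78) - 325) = -0.01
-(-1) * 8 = 8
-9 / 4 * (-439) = 3951 / 4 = 987.75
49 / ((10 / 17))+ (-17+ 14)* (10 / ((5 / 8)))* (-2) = 1793 / 10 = 179.30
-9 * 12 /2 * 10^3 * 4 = -216000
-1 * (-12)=12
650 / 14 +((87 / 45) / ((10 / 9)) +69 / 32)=281819 / 5600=50.32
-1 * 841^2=-707281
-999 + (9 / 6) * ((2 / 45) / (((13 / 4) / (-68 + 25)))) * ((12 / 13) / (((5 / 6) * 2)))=-4222839 / 4225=-999.49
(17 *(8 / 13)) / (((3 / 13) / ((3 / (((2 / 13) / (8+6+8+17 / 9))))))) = 190060 / 9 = 21117.78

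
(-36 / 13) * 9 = -324 / 13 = -24.92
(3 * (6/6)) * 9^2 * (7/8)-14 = 198.62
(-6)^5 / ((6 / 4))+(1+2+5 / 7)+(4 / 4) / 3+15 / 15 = -108758 / 21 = -5178.95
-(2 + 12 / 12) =-3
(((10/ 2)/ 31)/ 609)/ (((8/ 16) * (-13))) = -10/ 245427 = -0.00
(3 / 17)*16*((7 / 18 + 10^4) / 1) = 1440056 / 51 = 28236.39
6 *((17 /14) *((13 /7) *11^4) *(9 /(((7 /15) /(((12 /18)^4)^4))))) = 1060261396480 /182284263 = 5816.53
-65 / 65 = -1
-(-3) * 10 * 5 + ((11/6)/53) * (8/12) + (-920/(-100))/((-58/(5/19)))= 39419140/262827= 149.98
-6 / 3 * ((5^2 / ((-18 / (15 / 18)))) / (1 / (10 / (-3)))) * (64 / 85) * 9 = -8000 / 153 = -52.29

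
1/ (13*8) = 0.01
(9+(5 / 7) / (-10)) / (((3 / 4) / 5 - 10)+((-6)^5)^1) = -1250 / 1090019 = -0.00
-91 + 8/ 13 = -1175/ 13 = -90.38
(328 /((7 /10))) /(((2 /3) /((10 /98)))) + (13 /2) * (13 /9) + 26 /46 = 11597903 /142002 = 81.67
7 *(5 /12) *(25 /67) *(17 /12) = 14875 /9648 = 1.54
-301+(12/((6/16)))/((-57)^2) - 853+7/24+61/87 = -869092495/753768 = -1153.00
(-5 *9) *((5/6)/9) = -25/6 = -4.17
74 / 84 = 37 / 42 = 0.88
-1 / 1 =-1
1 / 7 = 0.14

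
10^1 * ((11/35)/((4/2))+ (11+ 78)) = 6241/7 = 891.57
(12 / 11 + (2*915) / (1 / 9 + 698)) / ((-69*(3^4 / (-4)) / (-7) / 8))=-0.15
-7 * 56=-392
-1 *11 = -11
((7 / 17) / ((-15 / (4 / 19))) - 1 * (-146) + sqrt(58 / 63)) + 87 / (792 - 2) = sqrt(406) / 21 + 111844339 / 765510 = 147.06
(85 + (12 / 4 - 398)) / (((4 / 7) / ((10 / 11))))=-5425 / 11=-493.18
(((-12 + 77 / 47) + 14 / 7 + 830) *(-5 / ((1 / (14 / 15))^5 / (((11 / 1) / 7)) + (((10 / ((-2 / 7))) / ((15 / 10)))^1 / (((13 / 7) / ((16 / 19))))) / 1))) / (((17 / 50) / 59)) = 71343363376084800 / 968914509839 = 73632.26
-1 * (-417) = 417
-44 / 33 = -1.33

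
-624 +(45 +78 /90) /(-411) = -3847648 /6165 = -624.11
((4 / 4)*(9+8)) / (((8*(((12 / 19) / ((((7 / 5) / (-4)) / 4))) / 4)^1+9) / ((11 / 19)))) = -1309 / 723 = -1.81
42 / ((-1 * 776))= -21 / 388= -0.05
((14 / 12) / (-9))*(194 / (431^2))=-679 / 5015547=-0.00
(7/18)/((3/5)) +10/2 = 305/54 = 5.65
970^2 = 940900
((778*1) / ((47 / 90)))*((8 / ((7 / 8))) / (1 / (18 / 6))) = 13443840 / 329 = 40862.74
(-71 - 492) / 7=-563 / 7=-80.43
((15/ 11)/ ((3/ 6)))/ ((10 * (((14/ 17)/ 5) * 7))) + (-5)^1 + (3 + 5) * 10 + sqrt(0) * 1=75.24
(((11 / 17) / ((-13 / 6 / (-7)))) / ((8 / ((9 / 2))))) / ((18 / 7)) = 1617 / 3536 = 0.46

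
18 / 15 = 6 / 5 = 1.20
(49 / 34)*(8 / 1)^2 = 92.24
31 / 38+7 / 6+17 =18.98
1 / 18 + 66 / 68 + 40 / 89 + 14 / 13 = 451847 / 177021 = 2.55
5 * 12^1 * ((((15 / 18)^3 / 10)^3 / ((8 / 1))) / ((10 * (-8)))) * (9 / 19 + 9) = -78125 / 453869568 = -0.00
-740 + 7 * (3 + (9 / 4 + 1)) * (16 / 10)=-670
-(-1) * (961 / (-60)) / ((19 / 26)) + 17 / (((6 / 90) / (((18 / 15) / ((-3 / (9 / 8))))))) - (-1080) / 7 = 140593 / 7980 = 17.62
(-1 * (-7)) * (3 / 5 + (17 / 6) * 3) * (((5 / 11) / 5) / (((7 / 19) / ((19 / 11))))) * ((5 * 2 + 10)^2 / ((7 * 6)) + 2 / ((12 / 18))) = 1234259 / 3630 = 340.02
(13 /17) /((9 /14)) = 182 /153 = 1.19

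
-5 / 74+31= 2289 / 74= 30.93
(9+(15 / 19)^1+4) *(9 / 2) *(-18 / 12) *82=-145017 / 19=-7632.47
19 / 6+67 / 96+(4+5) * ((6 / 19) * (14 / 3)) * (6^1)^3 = 5232521 / 1824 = 2868.71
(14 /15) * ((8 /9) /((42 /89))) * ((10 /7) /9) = 1424 /5103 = 0.28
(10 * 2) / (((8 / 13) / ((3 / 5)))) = 39 / 2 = 19.50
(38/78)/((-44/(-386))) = 3667/858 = 4.27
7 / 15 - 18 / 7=-221 / 105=-2.10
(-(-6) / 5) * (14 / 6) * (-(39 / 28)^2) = -1521 / 280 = -5.43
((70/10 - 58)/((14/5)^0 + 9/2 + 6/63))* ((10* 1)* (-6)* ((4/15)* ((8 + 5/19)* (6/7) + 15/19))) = 5126112/4465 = 1148.07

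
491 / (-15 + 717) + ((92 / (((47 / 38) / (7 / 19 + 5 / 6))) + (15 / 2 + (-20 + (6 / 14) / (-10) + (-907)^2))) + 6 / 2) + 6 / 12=475040215282 / 577395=822730.05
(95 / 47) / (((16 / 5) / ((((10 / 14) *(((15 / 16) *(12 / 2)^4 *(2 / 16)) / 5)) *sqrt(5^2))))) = 2885625 / 42112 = 68.52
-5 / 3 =-1.67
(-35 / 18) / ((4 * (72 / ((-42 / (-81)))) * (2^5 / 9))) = -245 / 248832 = -0.00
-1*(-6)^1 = 6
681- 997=-316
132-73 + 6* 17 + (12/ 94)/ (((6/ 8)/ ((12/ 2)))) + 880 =48975/ 47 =1042.02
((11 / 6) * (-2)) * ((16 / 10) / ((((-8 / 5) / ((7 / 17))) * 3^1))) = 0.50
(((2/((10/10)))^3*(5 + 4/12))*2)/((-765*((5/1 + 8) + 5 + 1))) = -256/43605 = -0.01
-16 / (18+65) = -16 / 83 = -0.19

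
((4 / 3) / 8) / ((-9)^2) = 1 / 486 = 0.00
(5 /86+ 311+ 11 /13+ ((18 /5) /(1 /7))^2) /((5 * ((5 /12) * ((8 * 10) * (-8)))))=-79401279 /111800000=-0.71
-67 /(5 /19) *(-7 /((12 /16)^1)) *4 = 142576 /15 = 9505.07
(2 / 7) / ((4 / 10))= 5 / 7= 0.71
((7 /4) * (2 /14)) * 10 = 5 /2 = 2.50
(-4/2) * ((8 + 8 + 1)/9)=-34/9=-3.78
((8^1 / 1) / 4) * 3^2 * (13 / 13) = 18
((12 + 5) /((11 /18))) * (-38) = -11628 /11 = -1057.09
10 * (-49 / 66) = -245 / 33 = -7.42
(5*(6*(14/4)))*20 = 2100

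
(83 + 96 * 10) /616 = 149 /88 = 1.69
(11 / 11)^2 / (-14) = -1 / 14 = -0.07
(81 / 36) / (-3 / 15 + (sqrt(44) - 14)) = -3195 / 15764 - 225*sqrt(11) / 7882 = -0.30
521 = 521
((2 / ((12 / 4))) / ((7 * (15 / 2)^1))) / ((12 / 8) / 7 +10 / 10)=8 / 765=0.01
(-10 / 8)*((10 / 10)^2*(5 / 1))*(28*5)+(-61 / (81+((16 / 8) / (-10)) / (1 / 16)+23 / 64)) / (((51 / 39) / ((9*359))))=-132437465 / 47243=-2803.32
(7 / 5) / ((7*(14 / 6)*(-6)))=-1 / 70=-0.01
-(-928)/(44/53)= 12296/11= 1117.82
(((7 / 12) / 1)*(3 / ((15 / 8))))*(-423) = -394.80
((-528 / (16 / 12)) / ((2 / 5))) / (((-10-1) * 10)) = 9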